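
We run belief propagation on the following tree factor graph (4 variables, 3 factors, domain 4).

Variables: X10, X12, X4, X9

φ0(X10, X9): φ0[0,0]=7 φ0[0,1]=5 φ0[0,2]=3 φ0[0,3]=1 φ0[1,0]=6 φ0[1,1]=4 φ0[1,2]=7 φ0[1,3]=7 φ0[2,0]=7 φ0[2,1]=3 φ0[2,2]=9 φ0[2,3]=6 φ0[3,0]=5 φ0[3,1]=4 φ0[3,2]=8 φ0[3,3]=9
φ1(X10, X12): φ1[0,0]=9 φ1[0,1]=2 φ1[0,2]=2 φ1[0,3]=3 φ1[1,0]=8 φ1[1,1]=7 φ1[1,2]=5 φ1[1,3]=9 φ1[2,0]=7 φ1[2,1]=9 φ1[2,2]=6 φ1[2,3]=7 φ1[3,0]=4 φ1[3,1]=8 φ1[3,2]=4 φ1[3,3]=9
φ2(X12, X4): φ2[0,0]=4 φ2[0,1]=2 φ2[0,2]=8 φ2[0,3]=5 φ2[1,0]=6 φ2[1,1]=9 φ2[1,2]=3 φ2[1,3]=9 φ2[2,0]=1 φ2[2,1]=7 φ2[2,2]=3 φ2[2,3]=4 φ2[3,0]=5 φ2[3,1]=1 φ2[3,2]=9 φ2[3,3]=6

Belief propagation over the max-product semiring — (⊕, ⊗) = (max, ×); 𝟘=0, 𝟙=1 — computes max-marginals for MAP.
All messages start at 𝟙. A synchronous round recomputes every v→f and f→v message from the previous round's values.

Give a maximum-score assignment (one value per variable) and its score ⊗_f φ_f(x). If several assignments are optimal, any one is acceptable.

init: all messages = 𝟙 over 4 values
r1 m[φ0→X10] = [7, 7, 9, 9]
r1 m[φ0→X9] = [7, 5, 9, 9]
r1 m[φ1→X10] = [9, 9, 9, 9]
r1 m[φ1→X12] = [9, 9, 6, 9]
r1 m[φ2→X12] = [8, 9, 7, 9]
r1 m[φ2→X4] = [6, 9, 9, 9]
r1 m[X10→φ0] = [1, 1, 1, 1]
r1 m[X10→φ1] = [1, 1, 1, 1]
r1 m[X12→φ1] = [1, 1, 1, 1]
r1 m[X12→φ2] = [1, 1, 1, 1]
r1 m[X4→φ2] = [1, 1, 1, 1]
r1 m[X9→φ0] = [1, 1, 1, 1]
r2 m[φ0→X10] = [7, 7, 9, 9]
r2 m[φ0→X9] = [7, 5, 9, 9]
r2 m[φ1→X10] = [9, 9, 9, 9]
r2 m[φ1→X12] = [9, 9, 6, 9]
r2 m[φ2→X12] = [8, 9, 7, 9]
r2 m[φ2→X4] = [6, 9, 9, 9]
r2 m[X10→φ0] = [9, 9, 9, 9]
r2 m[X10→φ1] = [7, 7, 9, 9]
r2 m[X12→φ1] = [8, 9, 7, 9]
r2 m[X12→φ2] = [9, 9, 6, 9]
r2 m[X4→φ2] = [1, 1, 1, 1]
r2 m[X9→φ0] = [1, 1, 1, 1]
r3 m[φ0→X10] = [7, 7, 9, 9]
r3 m[φ0→X9] = [63, 45, 81, 81]
r3 m[φ1→X10] = [72, 81, 81, 81]
r3 m[φ1→X12] = [63, 81, 54, 81]
r3 m[φ2→X12] = [8, 9, 7, 9]
r3 m[φ2→X4] = [54, 81, 81, 81]
r3 m[X10→φ0] = [9, 9, 9, 9]
r3 m[X10→φ1] = [7, 7, 9, 9]
r3 m[X12→φ1] = [8, 9, 7, 9]
r3 m[X12→φ2] = [9, 9, 6, 9]
r3 m[X4→φ2] = [1, 1, 1, 1]
r3 m[X9→φ0] = [1, 1, 1, 1]
r4 m[φ0→X10] = [7, 7, 9, 9]
r4 m[φ0→X9] = [63, 45, 81, 81]
r4 m[φ1→X10] = [72, 81, 81, 81]
r4 m[φ1→X12] = [63, 81, 54, 81]
r4 m[φ2→X12] = [8, 9, 7, 9]
r4 m[φ2→X4] = [54, 81, 81, 81]
r4 m[X10→φ0] = [72, 81, 81, 81]
r4 m[X10→φ1] = [7, 7, 9, 9]
r4 m[X12→φ1] = [8, 9, 7, 9]
r4 m[X12→φ2] = [63, 81, 54, 81]
r4 m[X4→φ2] = [1, 1, 1, 1]
r4 m[X9→φ0] = [1, 1, 1, 1]
r5 m[φ0→X10] = [7, 7, 9, 9]
r5 m[φ0→X9] = [567, 360, 729, 729]
r5 m[φ1→X10] = [72, 81, 81, 81]
r5 m[φ1→X12] = [63, 81, 54, 81]
r5 m[φ2→X12] = [8, 9, 7, 9]
r5 m[φ2→X4] = [486, 729, 729, 729]
r5 m[X10→φ0] = [72, 81, 81, 81]
r5 m[X10→φ1] = [7, 7, 9, 9]
r5 m[X12→φ1] = [8, 9, 7, 9]
r5 m[X12→φ2] = [63, 81, 54, 81]
r5 m[X4→φ2] = [1, 1, 1, 1]
r5 m[X9→φ0] = [1, 1, 1, 1]
r6 m[φ0→X10] = [7, 7, 9, 9]
r6 m[φ0→X9] = [567, 360, 729, 729]
r6 m[φ1→X10] = [72, 81, 81, 81]
r6 m[φ1→X12] = [63, 81, 54, 81]
r6 m[φ2→X12] = [8, 9, 7, 9]
r6 m[φ2→X4] = [486, 729, 729, 729]
r6 m[X10→φ0] = [72, 81, 81, 81]
r6 m[X10→φ1] = [7, 7, 9, 9]
r6 m[X12→φ1] = [8, 9, 7, 9]
r6 m[X12→φ2] = [63, 81, 54, 81]
r6 m[X4→φ2] = [1, 1, 1, 1]
r6 m[X9→φ0] = [1, 1, 1, 1]
fixed point reached at round 6
traceback from X10: (X10=2, X12=1, X4=1, X9=2), score=729

assignment: (X10=2, X12=1, X4=1, X9=2); score = 729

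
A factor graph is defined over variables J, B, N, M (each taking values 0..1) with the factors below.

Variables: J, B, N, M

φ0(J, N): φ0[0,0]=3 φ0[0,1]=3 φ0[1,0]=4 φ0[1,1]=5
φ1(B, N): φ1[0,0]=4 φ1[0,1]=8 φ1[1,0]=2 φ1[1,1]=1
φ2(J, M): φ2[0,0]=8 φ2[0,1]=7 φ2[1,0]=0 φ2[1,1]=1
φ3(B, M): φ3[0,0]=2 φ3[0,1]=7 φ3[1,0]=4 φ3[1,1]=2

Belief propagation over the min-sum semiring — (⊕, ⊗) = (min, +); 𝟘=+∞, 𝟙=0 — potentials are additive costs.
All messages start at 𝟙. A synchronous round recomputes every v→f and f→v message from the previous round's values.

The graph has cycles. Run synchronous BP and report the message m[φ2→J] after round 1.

init: all messages = 𝟙 over 2 values
r1 m[φ0→J] = [3, 4]
r1 m[φ0→N] = [3, 3]
r1 m[φ1→B] = [4, 1]
r1 m[φ1→N] = [2, 1]
r1 m[φ2→J] = [7, 0]
r1 m[φ2→M] = [0, 1]
r1 m[φ3→B] = [2, 2]
r1 m[φ3→M] = [2, 2]
r1 m[J→φ0] = [0, 0]
r1 m[J→φ2] = [0, 0]
r1 m[B→φ1] = [0, 0]
r1 m[B→φ3] = [0, 0]
r1 m[N→φ0] = [0, 0]
r1 m[N→φ1] = [0, 0]
r1 m[M→φ2] = [0, 0]
r1 m[M→φ3] = [0, 0]

message @ round 1 = [7, 0]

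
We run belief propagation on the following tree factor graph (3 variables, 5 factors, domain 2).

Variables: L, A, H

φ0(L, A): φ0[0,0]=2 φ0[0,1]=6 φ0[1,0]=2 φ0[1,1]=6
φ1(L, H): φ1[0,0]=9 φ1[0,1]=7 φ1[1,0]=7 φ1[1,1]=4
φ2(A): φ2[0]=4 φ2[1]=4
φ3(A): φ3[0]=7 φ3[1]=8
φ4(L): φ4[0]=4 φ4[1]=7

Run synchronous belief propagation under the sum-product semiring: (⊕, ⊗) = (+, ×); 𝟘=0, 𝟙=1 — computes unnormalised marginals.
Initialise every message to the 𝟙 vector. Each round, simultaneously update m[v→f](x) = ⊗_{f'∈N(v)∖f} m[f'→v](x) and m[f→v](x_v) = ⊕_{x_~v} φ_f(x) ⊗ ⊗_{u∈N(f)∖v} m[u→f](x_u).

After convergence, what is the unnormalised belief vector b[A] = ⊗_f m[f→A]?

init: all messages = 𝟙 over 2 values
r1 m[φ0→L] = [8, 8]
r1 m[φ0→A] = [4, 12]
r1 m[φ1→L] = [16, 11]
r1 m[φ1→H] = [16, 11]
r1 m[φ2→A] = [4, 4]
r1 m[φ3→A] = [7, 8]
r1 m[φ4→L] = [4, 7]
r1 m[L→φ0] = [1, 1]
r1 m[L→φ1] = [1, 1]
r1 m[L→φ4] = [1, 1]
r1 m[A→φ0] = [1, 1]
r1 m[A→φ2] = [1, 1]
r1 m[A→φ3] = [1, 1]
r1 m[H→φ1] = [1, 1]
r2 m[φ0→L] = [8, 8]
r2 m[φ0→A] = [4, 12]
r2 m[φ1→L] = [16, 11]
r2 m[φ1→H] = [16, 11]
r2 m[φ2→A] = [4, 4]
r2 m[φ3→A] = [7, 8]
r2 m[φ4→L] = [4, 7]
r2 m[L→φ0] = [64, 77]
r2 m[L→φ1] = [32, 56]
r2 m[L→φ4] = [128, 88]
r2 m[A→φ0] = [28, 32]
r2 m[A→φ2] = [28, 96]
r2 m[A→φ3] = [16, 48]
r2 m[H→φ1] = [1, 1]
r3 m[φ0→L] = [248, 248]
r3 m[φ0→A] = [282, 846]
r3 m[φ1→L] = [16, 11]
r3 m[φ1→H] = [680, 448]
r3 m[φ2→A] = [4, 4]
r3 m[φ3→A] = [7, 8]
r3 m[φ4→L] = [4, 7]
r3 m[L→φ0] = [64, 77]
r3 m[L→φ1] = [32, 56]
r3 m[L→φ4] = [128, 88]
r3 m[A→φ0] = [28, 32]
r3 m[A→φ2] = [28, 96]
r3 m[A→φ3] = [16, 48]
r3 m[H→φ1] = [1, 1]
r4 m[φ0→L] = [248, 248]
r4 m[φ0→A] = [282, 846]
r4 m[φ1→L] = [16, 11]
r4 m[φ1→H] = [680, 448]
r4 m[φ2→A] = [4, 4]
r4 m[φ3→A] = [7, 8]
r4 m[φ4→L] = [4, 7]
r4 m[L→φ0] = [64, 77]
r4 m[L→φ1] = [992, 1736]
r4 m[L→φ4] = [3968, 2728]
r4 m[A→φ0] = [28, 32]
r4 m[A→φ2] = [1974, 6768]
r4 m[A→φ3] = [1128, 3384]
r4 m[H→φ1] = [1, 1]
r5 m[φ0→L] = [248, 248]
r5 m[φ0→A] = [282, 846]
r5 m[φ1→L] = [16, 11]
r5 m[φ1→H] = [21080, 13888]
r5 m[φ2→A] = [4, 4]
r5 m[φ3→A] = [7, 8]
r5 m[φ4→L] = [4, 7]
r5 m[L→φ0] = [64, 77]
r5 m[L→φ1] = [992, 1736]
r5 m[L→φ4] = [3968, 2728]
r5 m[A→φ0] = [28, 32]
r5 m[A→φ2] = [1974, 6768]
r5 m[A→φ3] = [1128, 3384]
r5 m[H→φ1] = [1, 1]
r6 m[φ0→L] = [248, 248]
r6 m[φ0→A] = [282, 846]
r6 m[φ1→L] = [16, 11]
r6 m[φ1→H] = [21080, 13888]
r6 m[φ2→A] = [4, 4]
r6 m[φ3→A] = [7, 8]
r6 m[φ4→L] = [4, 7]
r6 m[L→φ0] = [64, 77]
r6 m[L→φ1] = [992, 1736]
r6 m[L→φ4] = [3968, 2728]
r6 m[A→φ0] = [28, 32]
r6 m[A→φ2] = [1974, 6768]
r6 m[A→φ3] = [1128, 3384]
r6 m[H→φ1] = [1, 1]
fixed point reached at round 6
b[A] = ⊗ incoming = [7896, 27072]

b[A] = [7896, 27072]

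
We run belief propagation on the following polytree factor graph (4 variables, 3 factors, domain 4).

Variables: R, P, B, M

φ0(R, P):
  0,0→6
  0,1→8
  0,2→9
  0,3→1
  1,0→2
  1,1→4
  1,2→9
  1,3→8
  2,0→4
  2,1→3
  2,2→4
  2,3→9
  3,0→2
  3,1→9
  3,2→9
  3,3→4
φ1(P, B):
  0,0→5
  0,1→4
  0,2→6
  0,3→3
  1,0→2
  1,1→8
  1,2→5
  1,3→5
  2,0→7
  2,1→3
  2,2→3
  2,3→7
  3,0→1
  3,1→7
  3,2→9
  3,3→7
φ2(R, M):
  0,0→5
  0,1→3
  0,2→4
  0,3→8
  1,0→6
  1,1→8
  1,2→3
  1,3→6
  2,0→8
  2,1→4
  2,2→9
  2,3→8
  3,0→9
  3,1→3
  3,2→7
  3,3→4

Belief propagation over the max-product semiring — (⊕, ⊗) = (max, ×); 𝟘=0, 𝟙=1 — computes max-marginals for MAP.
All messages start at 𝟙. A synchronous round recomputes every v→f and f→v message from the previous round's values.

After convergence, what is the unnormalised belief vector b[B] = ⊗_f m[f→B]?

b[B] = [567, 648, 729, 567]

init: all messages = 𝟙 over 4 values
r1 m[φ0→R] = [9, 9, 9, 9]
r1 m[φ0→P] = [6, 9, 9, 9]
r1 m[φ1→P] = [6, 8, 7, 9]
r1 m[φ1→B] = [7, 8, 9, 7]
r1 m[φ2→R] = [8, 8, 9, 9]
r1 m[φ2→M] = [9, 8, 9, 8]
r1 m[R→φ0] = [1, 1, 1, 1]
r1 m[R→φ2] = [1, 1, 1, 1]
r1 m[P→φ0] = [1, 1, 1, 1]
r1 m[P→φ1] = [1, 1, 1, 1]
r1 m[B→φ1] = [1, 1, 1, 1]
r1 m[M→φ2] = [1, 1, 1, 1]
r2 m[φ0→R] = [9, 9, 9, 9]
r2 m[φ0→P] = [6, 9, 9, 9]
r2 m[φ1→P] = [6, 8, 7, 9]
r2 m[φ1→B] = [7, 8, 9, 7]
r2 m[φ2→R] = [8, 8, 9, 9]
r2 m[φ2→M] = [9, 8, 9, 8]
r2 m[R→φ0] = [8, 8, 9, 9]
r2 m[R→φ2] = [9, 9, 9, 9]
r2 m[P→φ0] = [6, 8, 7, 9]
r2 m[P→φ1] = [6, 9, 9, 9]
r2 m[B→φ1] = [1, 1, 1, 1]
r2 m[M→φ2] = [1, 1, 1, 1]
r3 m[φ0→R] = [64, 72, 81, 72]
r3 m[φ0→P] = [48, 81, 81, 81]
r3 m[φ1→P] = [6, 8, 7, 9]
r3 m[φ1→B] = [63, 72, 81, 63]
r3 m[φ2→R] = [8, 8, 9, 9]
r3 m[φ2→M] = [81, 72, 81, 72]
r3 m[R→φ0] = [8, 8, 9, 9]
r3 m[R→φ2] = [9, 9, 9, 9]
r3 m[P→φ0] = [6, 8, 7, 9]
r3 m[P→φ1] = [6, 9, 9, 9]
r3 m[B→φ1] = [1, 1, 1, 1]
r3 m[M→φ2] = [1, 1, 1, 1]
r4 m[φ0→R] = [64, 72, 81, 72]
r4 m[φ0→P] = [48, 81, 81, 81]
r4 m[φ1→P] = [6, 8, 7, 9]
r4 m[φ1→B] = [63, 72, 81, 63]
r4 m[φ2→R] = [8, 8, 9, 9]
r4 m[φ2→M] = [81, 72, 81, 72]
r4 m[R→φ0] = [8, 8, 9, 9]
r4 m[R→φ2] = [64, 72, 81, 72]
r4 m[P→φ0] = [6, 8, 7, 9]
r4 m[P→φ1] = [48, 81, 81, 81]
r4 m[B→φ1] = [1, 1, 1, 1]
r4 m[M→φ2] = [1, 1, 1, 1]
r5 m[φ0→R] = [64, 72, 81, 72]
r5 m[φ0→P] = [48, 81, 81, 81]
r5 m[φ1→P] = [6, 8, 7, 9]
r5 m[φ1→B] = [567, 648, 729, 567]
r5 m[φ2→R] = [8, 8, 9, 9]
r5 m[φ2→M] = [648, 576, 729, 648]
r5 m[R→φ0] = [8, 8, 9, 9]
r5 m[R→φ2] = [64, 72, 81, 72]
r5 m[P→φ0] = [6, 8, 7, 9]
r5 m[P→φ1] = [48, 81, 81, 81]
r5 m[B→φ1] = [1, 1, 1, 1]
r5 m[M→φ2] = [1, 1, 1, 1]
r6 m[φ0→R] = [64, 72, 81, 72]
r6 m[φ0→P] = [48, 81, 81, 81]
r6 m[φ1→P] = [6, 8, 7, 9]
r6 m[φ1→B] = [567, 648, 729, 567]
r6 m[φ2→R] = [8, 8, 9, 9]
r6 m[φ2→M] = [648, 576, 729, 648]
r6 m[R→φ0] = [8, 8, 9, 9]
r6 m[R→φ2] = [64, 72, 81, 72]
r6 m[P→φ0] = [6, 8, 7, 9]
r6 m[P→φ1] = [48, 81, 81, 81]
r6 m[B→φ1] = [1, 1, 1, 1]
r6 m[M→φ2] = [1, 1, 1, 1]
fixed point reached at round 6
b[B] = ⊗ incoming = [567, 648, 729, 567]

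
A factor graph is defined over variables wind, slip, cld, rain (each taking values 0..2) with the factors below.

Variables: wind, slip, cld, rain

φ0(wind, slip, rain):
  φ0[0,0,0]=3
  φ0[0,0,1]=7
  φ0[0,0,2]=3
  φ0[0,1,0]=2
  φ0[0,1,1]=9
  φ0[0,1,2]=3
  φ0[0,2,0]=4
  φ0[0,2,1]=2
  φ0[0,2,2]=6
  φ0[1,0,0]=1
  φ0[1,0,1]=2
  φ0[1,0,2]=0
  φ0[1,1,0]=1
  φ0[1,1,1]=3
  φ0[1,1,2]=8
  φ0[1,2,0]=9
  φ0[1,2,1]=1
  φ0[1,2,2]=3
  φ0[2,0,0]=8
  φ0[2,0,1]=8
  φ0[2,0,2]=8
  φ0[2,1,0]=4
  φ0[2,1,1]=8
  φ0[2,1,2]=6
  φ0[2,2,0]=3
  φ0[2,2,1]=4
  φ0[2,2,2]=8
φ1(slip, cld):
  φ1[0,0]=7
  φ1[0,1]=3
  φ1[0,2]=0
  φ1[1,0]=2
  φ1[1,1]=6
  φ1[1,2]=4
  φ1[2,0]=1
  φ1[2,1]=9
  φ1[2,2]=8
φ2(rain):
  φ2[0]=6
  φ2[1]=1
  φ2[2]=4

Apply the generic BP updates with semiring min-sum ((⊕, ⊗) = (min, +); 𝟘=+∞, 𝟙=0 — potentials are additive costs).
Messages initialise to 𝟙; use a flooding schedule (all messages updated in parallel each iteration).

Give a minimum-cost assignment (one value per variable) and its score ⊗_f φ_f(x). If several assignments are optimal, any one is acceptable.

assignment: (wind=1, slip=0, cld=2, rain=1); score = 3

init: all messages = 𝟙 over 3 values
r1 m[φ0→wind] = [2, 0, 3]
r1 m[φ0→slip] = [0, 1, 1]
r1 m[φ0→rain] = [1, 1, 0]
r1 m[φ1→slip] = [0, 2, 1]
r1 m[φ1→cld] = [1, 3, 0]
r1 m[φ2→rain] = [6, 1, 4]
r1 m[wind→φ0] = [0, 0, 0]
r1 m[slip→φ0] = [0, 0, 0]
r1 m[slip→φ1] = [0, 0, 0]
r1 m[cld→φ1] = [0, 0, 0]
r1 m[rain→φ0] = [0, 0, 0]
r1 m[rain→φ2] = [0, 0, 0]
r2 m[φ0→wind] = [2, 0, 3]
r2 m[φ0→slip] = [0, 1, 1]
r2 m[φ0→rain] = [1, 1, 0]
r2 m[φ1→slip] = [0, 2, 1]
r2 m[φ1→cld] = [1, 3, 0]
r2 m[φ2→rain] = [6, 1, 4]
r2 m[wind→φ0] = [0, 0, 0]
r2 m[slip→φ0] = [0, 2, 1]
r2 m[slip→φ1] = [0, 1, 1]
r2 m[cld→φ1] = [0, 0, 0]
r2 m[rain→φ0] = [6, 1, 4]
r2 m[rain→φ2] = [1, 1, 0]
r3 m[φ0→wind] = [4, 3, 6]
r3 m[φ0→slip] = [3, 4, 2]
r3 m[φ0→rain] = [1, 2, 0]
r3 m[φ1→slip] = [0, 2, 1]
r3 m[φ1→cld] = [2, 3, 0]
r3 m[φ2→rain] = [6, 1, 4]
r3 m[wind→φ0] = [0, 0, 0]
r3 m[slip→φ0] = [0, 2, 1]
r3 m[slip→φ1] = [0, 1, 1]
r3 m[cld→φ1] = [0, 0, 0]
r3 m[rain→φ0] = [6, 1, 4]
r3 m[rain→φ2] = [1, 1, 0]
r4 m[φ0→wind] = [4, 3, 6]
r4 m[φ0→slip] = [3, 4, 2]
r4 m[φ0→rain] = [1, 2, 0]
r4 m[φ1→slip] = [0, 2, 1]
r4 m[φ1→cld] = [2, 3, 0]
r4 m[φ2→rain] = [6, 1, 4]
r4 m[wind→φ0] = [0, 0, 0]
r4 m[slip→φ0] = [0, 2, 1]
r4 m[slip→φ1] = [3, 4, 2]
r4 m[cld→φ1] = [0, 0, 0]
r4 m[rain→φ0] = [6, 1, 4]
r4 m[rain→φ2] = [1, 2, 0]
r5 m[φ0→wind] = [4, 3, 6]
r5 m[φ0→slip] = [3, 4, 2]
r5 m[φ0→rain] = [1, 2, 0]
r5 m[φ1→slip] = [0, 2, 1]
r5 m[φ1→cld] = [3, 6, 3]
r5 m[φ2→rain] = [6, 1, 4]
r5 m[wind→φ0] = [0, 0, 0]
r5 m[slip→φ0] = [0, 2, 1]
r5 m[slip→φ1] = [3, 4, 2]
r5 m[cld→φ1] = [0, 0, 0]
r5 m[rain→φ0] = [6, 1, 4]
r5 m[rain→φ2] = [1, 2, 0]
r6 m[φ0→wind] = [4, 3, 6]
r6 m[φ0→slip] = [3, 4, 2]
r6 m[φ0→rain] = [1, 2, 0]
r6 m[φ1→slip] = [0, 2, 1]
r6 m[φ1→cld] = [3, 6, 3]
r6 m[φ2→rain] = [6, 1, 4]
r6 m[wind→φ0] = [0, 0, 0]
r6 m[slip→φ0] = [0, 2, 1]
r6 m[slip→φ1] = [3, 4, 2]
r6 m[cld→φ1] = [0, 0, 0]
r6 m[rain→φ0] = [6, 1, 4]
r6 m[rain→φ2] = [1, 2, 0]
fixed point reached at round 6
traceback from wind: (wind=1, slip=0, cld=2, rain=1), score=3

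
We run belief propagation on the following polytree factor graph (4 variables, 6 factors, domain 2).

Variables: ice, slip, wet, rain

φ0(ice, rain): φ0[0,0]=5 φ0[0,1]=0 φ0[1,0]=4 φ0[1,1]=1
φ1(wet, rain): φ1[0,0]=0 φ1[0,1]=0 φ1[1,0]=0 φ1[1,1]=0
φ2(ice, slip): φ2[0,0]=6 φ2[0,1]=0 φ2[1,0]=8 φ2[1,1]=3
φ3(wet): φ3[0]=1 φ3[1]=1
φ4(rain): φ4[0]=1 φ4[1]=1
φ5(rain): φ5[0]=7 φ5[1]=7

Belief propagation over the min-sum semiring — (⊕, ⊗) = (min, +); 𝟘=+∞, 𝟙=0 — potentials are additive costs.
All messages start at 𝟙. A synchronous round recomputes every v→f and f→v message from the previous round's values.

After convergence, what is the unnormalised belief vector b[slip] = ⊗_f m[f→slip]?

b[slip] = [15, 9]

init: all messages = 𝟙 over 2 values
r1 m[φ0→ice] = [0, 1]
r1 m[φ0→rain] = [4, 0]
r1 m[φ1→wet] = [0, 0]
r1 m[φ1→rain] = [0, 0]
r1 m[φ2→ice] = [0, 3]
r1 m[φ2→slip] = [6, 0]
r1 m[φ3→wet] = [1, 1]
r1 m[φ4→rain] = [1, 1]
r1 m[φ5→rain] = [7, 7]
r1 m[ice→φ0] = [0, 0]
r1 m[ice→φ2] = [0, 0]
r1 m[slip→φ2] = [0, 0]
r1 m[wet→φ1] = [0, 0]
r1 m[wet→φ3] = [0, 0]
r1 m[rain→φ0] = [0, 0]
r1 m[rain→φ1] = [0, 0]
r1 m[rain→φ4] = [0, 0]
r1 m[rain→φ5] = [0, 0]
r2 m[φ0→ice] = [0, 1]
r2 m[φ0→rain] = [4, 0]
r2 m[φ1→wet] = [0, 0]
r2 m[φ1→rain] = [0, 0]
r2 m[φ2→ice] = [0, 3]
r2 m[φ2→slip] = [6, 0]
r2 m[φ3→wet] = [1, 1]
r2 m[φ4→rain] = [1, 1]
r2 m[φ5→rain] = [7, 7]
r2 m[ice→φ0] = [0, 3]
r2 m[ice→φ2] = [0, 1]
r2 m[slip→φ2] = [0, 0]
r2 m[wet→φ1] = [1, 1]
r2 m[wet→φ3] = [0, 0]
r2 m[rain→φ0] = [8, 8]
r2 m[rain→φ1] = [12, 8]
r2 m[rain→φ4] = [11, 7]
r2 m[rain→φ5] = [5, 1]
r3 m[φ0→ice] = [8, 9]
r3 m[φ0→rain] = [5, 0]
r3 m[φ1→wet] = [8, 8]
r3 m[φ1→rain] = [1, 1]
r3 m[φ2→ice] = [0, 3]
r3 m[φ2→slip] = [6, 0]
r3 m[φ3→wet] = [1, 1]
r3 m[φ4→rain] = [1, 1]
r3 m[φ5→rain] = [7, 7]
r3 m[ice→φ0] = [0, 3]
r3 m[ice→φ2] = [0, 1]
r3 m[slip→φ2] = [0, 0]
r3 m[wet→φ1] = [1, 1]
r3 m[wet→φ3] = [0, 0]
r3 m[rain→φ0] = [8, 8]
r3 m[rain→φ1] = [12, 8]
r3 m[rain→φ4] = [11, 7]
r3 m[rain→φ5] = [5, 1]
r4 m[φ0→ice] = [8, 9]
r4 m[φ0→rain] = [5, 0]
r4 m[φ1→wet] = [8, 8]
r4 m[φ1→rain] = [1, 1]
r4 m[φ2→ice] = [0, 3]
r4 m[φ2→slip] = [6, 0]
r4 m[φ3→wet] = [1, 1]
r4 m[φ4→rain] = [1, 1]
r4 m[φ5→rain] = [7, 7]
r4 m[ice→φ0] = [0, 3]
r4 m[ice→φ2] = [8, 9]
r4 m[slip→φ2] = [0, 0]
r4 m[wet→φ1] = [1, 1]
r4 m[wet→φ3] = [8, 8]
r4 m[rain→φ0] = [9, 9]
r4 m[rain→φ1] = [13, 8]
r4 m[rain→φ4] = [13, 8]
r4 m[rain→φ5] = [7, 2]
r5 m[φ0→ice] = [9, 10]
r5 m[φ0→rain] = [5, 0]
r5 m[φ1→wet] = [8, 8]
r5 m[φ1→rain] = [1, 1]
r5 m[φ2→ice] = [0, 3]
r5 m[φ2→slip] = [14, 8]
r5 m[φ3→wet] = [1, 1]
r5 m[φ4→rain] = [1, 1]
r5 m[φ5→rain] = [7, 7]
r5 m[ice→φ0] = [0, 3]
r5 m[ice→φ2] = [8, 9]
r5 m[slip→φ2] = [0, 0]
r5 m[wet→φ1] = [1, 1]
r5 m[wet→φ3] = [8, 8]
r5 m[rain→φ0] = [9, 9]
r5 m[rain→φ1] = [13, 8]
r5 m[rain→φ4] = [13, 8]
r5 m[rain→φ5] = [7, 2]
r6 m[φ0→ice] = [9, 10]
r6 m[φ0→rain] = [5, 0]
r6 m[φ1→wet] = [8, 8]
r6 m[φ1→rain] = [1, 1]
r6 m[φ2→ice] = [0, 3]
r6 m[φ2→slip] = [14, 8]
r6 m[φ3→wet] = [1, 1]
r6 m[φ4→rain] = [1, 1]
r6 m[φ5→rain] = [7, 7]
r6 m[ice→φ0] = [0, 3]
r6 m[ice→φ2] = [9, 10]
r6 m[slip→φ2] = [0, 0]
r6 m[wet→φ1] = [1, 1]
r6 m[wet→φ3] = [8, 8]
r6 m[rain→φ0] = [9, 9]
r6 m[rain→φ1] = [13, 8]
r6 m[rain→φ4] = [13, 8]
r6 m[rain→φ5] = [7, 2]
r7 m[φ0→ice] = [9, 10]
r7 m[φ0→rain] = [5, 0]
r7 m[φ1→wet] = [8, 8]
r7 m[φ1→rain] = [1, 1]
r7 m[φ2→ice] = [0, 3]
r7 m[φ2→slip] = [15, 9]
r7 m[φ3→wet] = [1, 1]
r7 m[φ4→rain] = [1, 1]
r7 m[φ5→rain] = [7, 7]
r7 m[ice→φ0] = [0, 3]
r7 m[ice→φ2] = [9, 10]
r7 m[slip→φ2] = [0, 0]
r7 m[wet→φ1] = [1, 1]
r7 m[wet→φ3] = [8, 8]
r7 m[rain→φ0] = [9, 9]
r7 m[rain→φ1] = [13, 8]
r7 m[rain→φ4] = [13, 8]
r7 m[rain→φ5] = [7, 2]
r8 m[φ0→ice] = [9, 10]
r8 m[φ0→rain] = [5, 0]
r8 m[φ1→wet] = [8, 8]
r8 m[φ1→rain] = [1, 1]
r8 m[φ2→ice] = [0, 3]
r8 m[φ2→slip] = [15, 9]
r8 m[φ3→wet] = [1, 1]
r8 m[φ4→rain] = [1, 1]
r8 m[φ5→rain] = [7, 7]
r8 m[ice→φ0] = [0, 3]
r8 m[ice→φ2] = [9, 10]
r8 m[slip→φ2] = [0, 0]
r8 m[wet→φ1] = [1, 1]
r8 m[wet→φ3] = [8, 8]
r8 m[rain→φ0] = [9, 9]
r8 m[rain→φ1] = [13, 8]
r8 m[rain→φ4] = [13, 8]
r8 m[rain→φ5] = [7, 2]
fixed point reached at round 8
b[slip] = ⊗ incoming = [15, 9]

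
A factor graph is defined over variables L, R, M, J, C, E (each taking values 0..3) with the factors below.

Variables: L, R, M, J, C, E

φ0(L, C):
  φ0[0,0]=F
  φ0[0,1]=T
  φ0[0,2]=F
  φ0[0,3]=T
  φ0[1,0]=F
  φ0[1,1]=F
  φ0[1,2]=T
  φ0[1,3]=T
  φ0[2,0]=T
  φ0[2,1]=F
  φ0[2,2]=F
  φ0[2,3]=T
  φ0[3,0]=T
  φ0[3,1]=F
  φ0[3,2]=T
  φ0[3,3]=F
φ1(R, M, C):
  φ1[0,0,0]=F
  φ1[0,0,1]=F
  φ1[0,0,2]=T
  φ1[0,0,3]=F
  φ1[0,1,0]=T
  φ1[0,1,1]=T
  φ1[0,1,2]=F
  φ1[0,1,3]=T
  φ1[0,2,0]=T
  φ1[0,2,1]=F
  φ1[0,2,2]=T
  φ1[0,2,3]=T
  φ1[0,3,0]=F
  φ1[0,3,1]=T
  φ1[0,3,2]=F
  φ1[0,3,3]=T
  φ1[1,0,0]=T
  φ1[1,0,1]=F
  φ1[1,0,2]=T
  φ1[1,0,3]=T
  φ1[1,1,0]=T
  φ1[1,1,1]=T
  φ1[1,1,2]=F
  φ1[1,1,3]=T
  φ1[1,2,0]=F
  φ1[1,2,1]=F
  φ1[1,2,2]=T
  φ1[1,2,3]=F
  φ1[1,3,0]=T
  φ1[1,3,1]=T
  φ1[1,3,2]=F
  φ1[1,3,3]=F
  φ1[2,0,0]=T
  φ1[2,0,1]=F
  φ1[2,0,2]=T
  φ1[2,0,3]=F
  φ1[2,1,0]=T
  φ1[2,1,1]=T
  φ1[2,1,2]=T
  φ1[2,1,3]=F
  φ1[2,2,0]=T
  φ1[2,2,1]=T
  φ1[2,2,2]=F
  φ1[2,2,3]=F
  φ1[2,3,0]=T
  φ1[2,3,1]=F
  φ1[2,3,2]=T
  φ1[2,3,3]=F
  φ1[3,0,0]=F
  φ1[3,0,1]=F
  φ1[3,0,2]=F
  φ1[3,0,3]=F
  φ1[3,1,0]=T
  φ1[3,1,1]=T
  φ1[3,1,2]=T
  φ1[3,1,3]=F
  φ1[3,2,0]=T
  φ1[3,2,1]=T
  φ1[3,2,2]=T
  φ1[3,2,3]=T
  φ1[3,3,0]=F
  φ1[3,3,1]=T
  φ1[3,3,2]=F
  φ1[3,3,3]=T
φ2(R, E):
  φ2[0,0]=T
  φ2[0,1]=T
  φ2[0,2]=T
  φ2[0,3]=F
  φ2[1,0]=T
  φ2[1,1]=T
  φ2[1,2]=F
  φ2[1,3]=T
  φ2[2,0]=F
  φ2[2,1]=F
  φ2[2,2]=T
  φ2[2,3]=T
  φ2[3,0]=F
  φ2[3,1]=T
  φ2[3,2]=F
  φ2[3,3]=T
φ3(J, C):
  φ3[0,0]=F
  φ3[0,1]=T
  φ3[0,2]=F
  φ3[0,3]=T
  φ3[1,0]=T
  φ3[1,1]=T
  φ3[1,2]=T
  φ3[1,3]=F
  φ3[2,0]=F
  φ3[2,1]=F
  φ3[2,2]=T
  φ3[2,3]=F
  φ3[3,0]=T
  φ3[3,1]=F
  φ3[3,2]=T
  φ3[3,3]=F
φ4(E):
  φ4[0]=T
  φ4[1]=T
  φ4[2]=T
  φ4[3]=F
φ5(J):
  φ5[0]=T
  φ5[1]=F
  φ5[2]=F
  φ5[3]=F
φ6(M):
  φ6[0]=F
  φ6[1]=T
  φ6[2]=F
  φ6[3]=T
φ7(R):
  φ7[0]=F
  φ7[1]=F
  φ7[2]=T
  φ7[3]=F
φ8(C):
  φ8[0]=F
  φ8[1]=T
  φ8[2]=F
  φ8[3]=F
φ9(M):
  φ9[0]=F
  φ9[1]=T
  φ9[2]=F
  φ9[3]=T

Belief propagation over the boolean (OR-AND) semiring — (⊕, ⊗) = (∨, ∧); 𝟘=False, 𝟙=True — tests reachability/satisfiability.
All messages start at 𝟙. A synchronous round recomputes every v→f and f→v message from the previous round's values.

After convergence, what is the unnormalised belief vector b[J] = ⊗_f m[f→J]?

init: all messages = 𝟙 over 4 values
r1 m[φ0→L] = [T, T, T, T]
r1 m[φ0→C] = [T, T, T, T]
r1 m[φ1→R] = [T, T, T, T]
r1 m[φ1→M] = [T, T, T, T]
r1 m[φ1→C] = [T, T, T, T]
r1 m[φ2→R] = [T, T, T, T]
r1 m[φ2→E] = [T, T, T, T]
r1 m[φ3→J] = [T, T, T, T]
r1 m[φ3→C] = [T, T, T, T]
r1 m[φ4→E] = [T, T, T, F]
r1 m[φ5→J] = [T, F, F, F]
r1 m[φ6→M] = [F, T, F, T]
r1 m[φ7→R] = [F, F, T, F]
r1 m[φ8→C] = [F, T, F, F]
r1 m[φ9→M] = [F, T, F, T]
r1 m[L→φ0] = [T, T, T, T]
r1 m[R→φ1] = [T, T, T, T]
r1 m[R→φ2] = [T, T, T, T]
r1 m[R→φ7] = [T, T, T, T]
r1 m[M→φ1] = [T, T, T, T]
r1 m[M→φ6] = [T, T, T, T]
r1 m[M→φ9] = [T, T, T, T]
r1 m[J→φ3] = [T, T, T, T]
r1 m[J→φ5] = [T, T, T, T]
r1 m[C→φ0] = [T, T, T, T]
r1 m[C→φ1] = [T, T, T, T]
r1 m[C→φ3] = [T, T, T, T]
r1 m[C→φ8] = [T, T, T, T]
r1 m[E→φ2] = [T, T, T, T]
r1 m[E→φ4] = [T, T, T, T]
r2 m[φ0→L] = [T, T, T, T]
r2 m[φ0→C] = [T, T, T, T]
r2 m[φ1→R] = [T, T, T, T]
r2 m[φ1→M] = [T, T, T, T]
r2 m[φ1→C] = [T, T, T, T]
r2 m[φ2→R] = [T, T, T, T]
r2 m[φ2→E] = [T, T, T, T]
r2 m[φ3→J] = [T, T, T, T]
r2 m[φ3→C] = [T, T, T, T]
r2 m[φ4→E] = [T, T, T, F]
r2 m[φ5→J] = [T, F, F, F]
r2 m[φ6→M] = [F, T, F, T]
r2 m[φ7→R] = [F, F, T, F]
r2 m[φ8→C] = [F, T, F, F]
r2 m[φ9→M] = [F, T, F, T]
r2 m[L→φ0] = [T, T, T, T]
r2 m[R→φ1] = [F, F, T, F]
r2 m[R→φ2] = [F, F, T, F]
r2 m[R→φ7] = [T, T, T, T]
r2 m[M→φ1] = [F, T, F, T]
r2 m[M→φ6] = [F, T, F, T]
r2 m[M→φ9] = [F, T, F, T]
r2 m[J→φ3] = [T, F, F, F]
r2 m[J→φ5] = [T, T, T, T]
r2 m[C→φ0] = [F, T, F, F]
r2 m[C→φ1] = [F, T, F, F]
r2 m[C→φ3] = [F, T, F, F]
r2 m[C→φ8] = [T, T, T, T]
r2 m[E→φ2] = [T, T, T, F]
r2 m[E→φ4] = [T, T, T, T]
r3 m[φ0→L] = [T, F, F, F]
r3 m[φ0→C] = [T, T, T, T]
r3 m[φ1→R] = [T, T, T, T]
r3 m[φ1→M] = [F, T, T, F]
r3 m[φ1→C] = [T, T, T, F]
r3 m[φ2→R] = [T, T, T, T]
r3 m[φ2→E] = [F, F, T, T]
r3 m[φ3→J] = [T, T, F, F]
r3 m[φ3→C] = [F, T, F, T]
r3 m[φ4→E] = [T, T, T, F]
r3 m[φ5→J] = [T, F, F, F]
r3 m[φ6→M] = [F, T, F, T]
r3 m[φ7→R] = [F, F, T, F]
r3 m[φ8→C] = [F, T, F, F]
r3 m[φ9→M] = [F, T, F, T]
r3 m[L→φ0] = [T, T, T, T]
r3 m[R→φ1] = [F, F, T, F]
r3 m[R→φ2] = [F, F, T, F]
r3 m[R→φ7] = [T, T, T, T]
r3 m[M→φ1] = [F, T, F, T]
r3 m[M→φ6] = [F, T, F, T]
r3 m[M→φ9] = [F, T, F, T]
r3 m[J→φ3] = [T, F, F, F]
r3 m[J→φ5] = [T, T, T, T]
r3 m[C→φ0] = [F, T, F, F]
r3 m[C→φ1] = [F, T, F, F]
r3 m[C→φ3] = [F, T, F, F]
r3 m[C→φ8] = [T, T, T, T]
r3 m[E→φ2] = [T, T, T, F]
r3 m[E→φ4] = [T, T, T, T]
r4 m[φ0→L] = [T, F, F, F]
r4 m[φ0→C] = [T, T, T, T]
r4 m[φ1→R] = [T, T, T, T]
r4 m[φ1→M] = [F, T, T, F]
r4 m[φ1→C] = [T, T, T, F]
r4 m[φ2→R] = [T, T, T, T]
r4 m[φ2→E] = [F, F, T, T]
r4 m[φ3→J] = [T, T, F, F]
r4 m[φ3→C] = [F, T, F, T]
r4 m[φ4→E] = [T, T, T, F]
r4 m[φ5→J] = [T, F, F, F]
r4 m[φ6→M] = [F, T, F, T]
r4 m[φ7→R] = [F, F, T, F]
r4 m[φ8→C] = [F, T, F, F]
r4 m[φ9→M] = [F, T, F, T]
r4 m[L→φ0] = [T, T, T, T]
r4 m[R→φ1] = [F, F, T, F]
r4 m[R→φ2] = [F, F, T, F]
r4 m[R→φ7] = [T, T, T, T]
r4 m[M→φ1] = [F, T, F, T]
r4 m[M→φ6] = [F, T, F, F]
r4 m[M→φ9] = [F, T, F, F]
r4 m[J→φ3] = [T, F, F, F]
r4 m[J→φ5] = [T, T, F, F]
r4 m[C→φ0] = [F, T, F, F]
r4 m[C→φ1] = [F, T, F, F]
r4 m[C→φ3] = [F, T, F, F]
r4 m[C→φ8] = [F, T, F, F]
r4 m[E→φ2] = [T, T, T, F]
r4 m[E→φ4] = [F, F, T, T]
r5 m[φ0→L] = [T, F, F, F]
r5 m[φ0→C] = [T, T, T, T]
r5 m[φ1→R] = [T, T, T, T]
r5 m[φ1→M] = [F, T, T, F]
r5 m[φ1→C] = [T, T, T, F]
r5 m[φ2→R] = [T, T, T, T]
r5 m[φ2→E] = [F, F, T, T]
r5 m[φ3→J] = [T, T, F, F]
r5 m[φ3→C] = [F, T, F, T]
r5 m[φ4→E] = [T, T, T, F]
r5 m[φ5→J] = [T, F, F, F]
r5 m[φ6→M] = [F, T, F, T]
r5 m[φ7→R] = [F, F, T, F]
r5 m[φ8→C] = [F, T, F, F]
r5 m[φ9→M] = [F, T, F, T]
r5 m[L→φ0] = [T, T, T, T]
r5 m[R→φ1] = [F, F, T, F]
r5 m[R→φ2] = [F, F, T, F]
r5 m[R→φ7] = [T, T, T, T]
r5 m[M→φ1] = [F, T, F, T]
r5 m[M→φ6] = [F, T, F, F]
r5 m[M→φ9] = [F, T, F, F]
r5 m[J→φ3] = [T, F, F, F]
r5 m[J→φ5] = [T, T, F, F]
r5 m[C→φ0] = [F, T, F, F]
r5 m[C→φ1] = [F, T, F, F]
r5 m[C→φ3] = [F, T, F, F]
r5 m[C→φ8] = [F, T, F, F]
r5 m[E→φ2] = [T, T, T, F]
r5 m[E→φ4] = [F, F, T, T]
fixed point reached at round 5
b[J] = ⊗ incoming = [T, F, F, F]

b[J] = [T, F, F, F]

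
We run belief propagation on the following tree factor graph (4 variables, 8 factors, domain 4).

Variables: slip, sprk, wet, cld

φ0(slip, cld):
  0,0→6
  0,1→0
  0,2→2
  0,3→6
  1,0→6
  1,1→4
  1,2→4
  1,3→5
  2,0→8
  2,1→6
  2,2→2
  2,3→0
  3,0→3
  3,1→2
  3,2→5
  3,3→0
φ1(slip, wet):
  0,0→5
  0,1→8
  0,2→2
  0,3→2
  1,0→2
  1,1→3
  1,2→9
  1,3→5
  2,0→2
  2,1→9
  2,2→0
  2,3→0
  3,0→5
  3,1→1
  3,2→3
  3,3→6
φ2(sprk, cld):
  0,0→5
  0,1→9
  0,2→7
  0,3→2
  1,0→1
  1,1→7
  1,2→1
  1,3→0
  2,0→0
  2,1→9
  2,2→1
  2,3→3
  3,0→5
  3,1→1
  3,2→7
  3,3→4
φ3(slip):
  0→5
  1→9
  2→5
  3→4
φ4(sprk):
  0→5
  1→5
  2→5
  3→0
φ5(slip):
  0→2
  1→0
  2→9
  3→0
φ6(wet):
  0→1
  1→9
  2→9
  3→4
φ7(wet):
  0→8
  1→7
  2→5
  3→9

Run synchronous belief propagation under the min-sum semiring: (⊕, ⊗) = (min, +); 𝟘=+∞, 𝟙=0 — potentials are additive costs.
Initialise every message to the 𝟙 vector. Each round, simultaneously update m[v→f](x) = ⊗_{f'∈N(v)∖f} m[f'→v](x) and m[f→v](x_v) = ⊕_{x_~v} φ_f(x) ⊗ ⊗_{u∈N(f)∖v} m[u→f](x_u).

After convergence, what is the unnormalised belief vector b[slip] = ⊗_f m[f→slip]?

init: all messages = 𝟙 over 4 values
r1 m[φ0→slip] = [0, 4, 0, 0]
r1 m[φ0→cld] = [3, 0, 2, 0]
r1 m[φ1→slip] = [2, 2, 0, 1]
r1 m[φ1→wet] = [2, 1, 0, 0]
r1 m[φ2→sprk] = [2, 0, 0, 1]
r1 m[φ2→cld] = [0, 1, 1, 0]
r1 m[φ3→slip] = [5, 9, 5, 4]
r1 m[φ4→sprk] = [5, 5, 5, 0]
r1 m[φ5→slip] = [2, 0, 9, 0]
r1 m[φ6→wet] = [1, 9, 9, 4]
r1 m[φ7→wet] = [8, 7, 5, 9]
r1 m[slip→φ0] = [0, 0, 0, 0]
r1 m[slip→φ1] = [0, 0, 0, 0]
r1 m[slip→φ3] = [0, 0, 0, 0]
r1 m[slip→φ5] = [0, 0, 0, 0]
r1 m[sprk→φ2] = [0, 0, 0, 0]
r1 m[sprk→φ4] = [0, 0, 0, 0]
r1 m[wet→φ1] = [0, 0, 0, 0]
r1 m[wet→φ6] = [0, 0, 0, 0]
r1 m[wet→φ7] = [0, 0, 0, 0]
r1 m[cld→φ0] = [0, 0, 0, 0]
r1 m[cld→φ2] = [0, 0, 0, 0]
r2 m[φ0→slip] = [0, 4, 0, 0]
r2 m[φ0→cld] = [3, 0, 2, 0]
r2 m[φ1→slip] = [2, 2, 0, 1]
r2 m[φ1→wet] = [2, 1, 0, 0]
r2 m[φ2→sprk] = [2, 0, 0, 1]
r2 m[φ2→cld] = [0, 1, 1, 0]
r2 m[φ3→slip] = [5, 9, 5, 4]
r2 m[φ4→sprk] = [5, 5, 5, 0]
r2 m[φ5→slip] = [2, 0, 9, 0]
r2 m[φ6→wet] = [1, 9, 9, 4]
r2 m[φ7→wet] = [8, 7, 5, 9]
r2 m[slip→φ0] = [9, 11, 14, 5]
r2 m[slip→φ1] = [7, 13, 14, 4]
r2 m[slip→φ3] = [4, 6, 9, 1]
r2 m[slip→φ5] = [7, 15, 5, 5]
r2 m[sprk→φ2] = [5, 5, 5, 0]
r2 m[sprk→φ4] = [2, 0, 0, 1]
r2 m[wet→φ1] = [9, 16, 14, 13]
r2 m[wet→φ6] = [10, 8, 5, 9]
r2 m[wet→φ7] = [3, 10, 9, 4]
r2 m[cld→φ0] = [0, 1, 1, 0]
r2 m[cld→φ2] = [3, 0, 2, 0]
r3 m[φ0→slip] = [1, 5, 0, 0]
r3 m[φ0→cld] = [8, 7, 10, 5]
r3 m[φ1→slip] = [14, 11, 11, 14]
r3 m[φ1→wet] = [9, 5, 7, 9]
r3 m[φ2→sprk] = [2, 0, 3, 1]
r3 m[φ2→cld] = [5, 1, 6, 4]
r3 m[φ3→slip] = [5, 9, 5, 4]
r3 m[φ4→sprk] = [5, 5, 5, 0]
r3 m[φ5→slip] = [2, 0, 9, 0]
r3 m[φ6→wet] = [1, 9, 9, 4]
r3 m[φ7→wet] = [8, 7, 5, 9]
r3 m[slip→φ0] = [9, 11, 14, 5]
r3 m[slip→φ1] = [7, 13, 14, 4]
r3 m[slip→φ3] = [4, 6, 9, 1]
r3 m[slip→φ5] = [7, 15, 5, 5]
r3 m[sprk→φ2] = [5, 5, 5, 0]
r3 m[sprk→φ4] = [2, 0, 0, 1]
r3 m[wet→φ1] = [9, 16, 14, 13]
r3 m[wet→φ6] = [10, 8, 5, 9]
r3 m[wet→φ7] = [3, 10, 9, 4]
r3 m[cld→φ0] = [0, 1, 1, 0]
r3 m[cld→φ2] = [3, 0, 2, 0]
r4 m[φ0→slip] = [1, 5, 0, 0]
r4 m[φ0→cld] = [8, 7, 10, 5]
r4 m[φ1→slip] = [14, 11, 11, 14]
r4 m[φ1→wet] = [9, 5, 7, 9]
r4 m[φ2→sprk] = [2, 0, 3, 1]
r4 m[φ2→cld] = [5, 1, 6, 4]
r4 m[φ3→slip] = [5, 9, 5, 4]
r4 m[φ4→sprk] = [5, 5, 5, 0]
r4 m[φ5→slip] = [2, 0, 9, 0]
r4 m[φ6→wet] = [1, 9, 9, 4]
r4 m[φ7→wet] = [8, 7, 5, 9]
r4 m[slip→φ0] = [21, 20, 25, 18]
r4 m[slip→φ1] = [8, 14, 14, 4]
r4 m[slip→φ3] = [17, 16, 20, 14]
r4 m[slip→φ5] = [20, 25, 16, 18]
r4 m[sprk→φ2] = [5, 5, 5, 0]
r4 m[sprk→φ4] = [2, 0, 3, 1]
r4 m[wet→φ1] = [9, 16, 14, 13]
r4 m[wet→φ6] = [17, 12, 12, 18]
r4 m[wet→φ7] = [10, 14, 16, 13]
r4 m[cld→φ0] = [5, 1, 6, 4]
r4 m[cld→φ2] = [8, 7, 10, 5]
r5 m[φ0→slip] = [1, 5, 4, 3]
r5 m[φ0→cld] = [21, 20, 23, 18]
r5 m[φ1→slip] = [14, 11, 11, 14]
r5 m[φ1→wet] = [9, 5, 7, 10]
r5 m[φ2→sprk] = [7, 5, 8, 8]
r5 m[φ2→cld] = [5, 1, 6, 4]
r5 m[φ3→slip] = [5, 9, 5, 4]
r5 m[φ4→sprk] = [5, 5, 5, 0]
r5 m[φ5→slip] = [2, 0, 9, 0]
r5 m[φ6→wet] = [1, 9, 9, 4]
r5 m[φ7→wet] = [8, 7, 5, 9]
r5 m[slip→φ0] = [21, 20, 25, 18]
r5 m[slip→φ1] = [8, 14, 14, 4]
r5 m[slip→φ3] = [17, 16, 20, 14]
r5 m[slip→φ5] = [20, 25, 16, 18]
r5 m[sprk→φ2] = [5, 5, 5, 0]
r5 m[sprk→φ4] = [2, 0, 3, 1]
r5 m[wet→φ1] = [9, 16, 14, 13]
r5 m[wet→φ6] = [17, 12, 12, 18]
r5 m[wet→φ7] = [10, 14, 16, 13]
r5 m[cld→φ0] = [5, 1, 6, 4]
r5 m[cld→φ2] = [8, 7, 10, 5]
r6 m[φ0→slip] = [1, 5, 4, 3]
r6 m[φ0→cld] = [21, 20, 23, 18]
r6 m[φ1→slip] = [14, 11, 11, 14]
r6 m[φ1→wet] = [9, 5, 7, 10]
r6 m[φ2→sprk] = [7, 5, 8, 8]
r6 m[φ2→cld] = [5, 1, 6, 4]
r6 m[φ3→slip] = [5, 9, 5, 4]
r6 m[φ4→sprk] = [5, 5, 5, 0]
r6 m[φ5→slip] = [2, 0, 9, 0]
r6 m[φ6→wet] = [1, 9, 9, 4]
r6 m[φ7→wet] = [8, 7, 5, 9]
r6 m[slip→φ0] = [21, 20, 25, 18]
r6 m[slip→φ1] = [8, 14, 18, 7]
r6 m[slip→φ3] = [17, 16, 24, 17]
r6 m[slip→φ5] = [20, 25, 20, 21]
r6 m[sprk→φ2] = [5, 5, 5, 0]
r6 m[sprk→φ4] = [7, 5, 8, 8]
r6 m[wet→φ1] = [9, 16, 14, 13]
r6 m[wet→φ6] = [17, 12, 12, 19]
r6 m[wet→φ7] = [10, 14, 16, 14]
r6 m[cld→φ0] = [5, 1, 6, 4]
r6 m[cld→φ2] = [21, 20, 23, 18]
r7 m[φ0→slip] = [1, 5, 4, 3]
r7 m[φ0→cld] = [21, 20, 23, 18]
r7 m[φ1→slip] = [14, 11, 11, 14]
r7 m[φ1→wet] = [12, 8, 10, 10]
r7 m[φ2→sprk] = [20, 18, 21, 21]
r7 m[φ2→cld] = [5, 1, 6, 4]
r7 m[φ3→slip] = [5, 9, 5, 4]
r7 m[φ4→sprk] = [5, 5, 5, 0]
r7 m[φ5→slip] = [2, 0, 9, 0]
r7 m[φ6→wet] = [1, 9, 9, 4]
r7 m[φ7→wet] = [8, 7, 5, 9]
r7 m[slip→φ0] = [21, 20, 25, 18]
r7 m[slip→φ1] = [8, 14, 18, 7]
r7 m[slip→φ3] = [17, 16, 24, 17]
r7 m[slip→φ5] = [20, 25, 20, 21]
r7 m[sprk→φ2] = [5, 5, 5, 0]
r7 m[sprk→φ4] = [7, 5, 8, 8]
r7 m[wet→φ1] = [9, 16, 14, 13]
r7 m[wet→φ6] = [17, 12, 12, 19]
r7 m[wet→φ7] = [10, 14, 16, 14]
r7 m[cld→φ0] = [5, 1, 6, 4]
r7 m[cld→φ2] = [21, 20, 23, 18]
r8 m[φ0→slip] = [1, 5, 4, 3]
r8 m[φ0→cld] = [21, 20, 23, 18]
r8 m[φ1→slip] = [14, 11, 11, 14]
r8 m[φ1→wet] = [12, 8, 10, 10]
r8 m[φ2→sprk] = [20, 18, 21, 21]
r8 m[φ2→cld] = [5, 1, 6, 4]
r8 m[φ3→slip] = [5, 9, 5, 4]
r8 m[φ4→sprk] = [5, 5, 5, 0]
r8 m[φ5→slip] = [2, 0, 9, 0]
r8 m[φ6→wet] = [1, 9, 9, 4]
r8 m[φ7→wet] = [8, 7, 5, 9]
r8 m[slip→φ0] = [21, 20, 25, 18]
r8 m[slip→φ1] = [8, 14, 18, 7]
r8 m[slip→φ3] = [17, 16, 24, 17]
r8 m[slip→φ5] = [20, 25, 20, 21]
r8 m[sprk→φ2] = [5, 5, 5, 0]
r8 m[sprk→φ4] = [20, 18, 21, 21]
r8 m[wet→φ1] = [9, 16, 14, 13]
r8 m[wet→φ6] = [20, 15, 15, 19]
r8 m[wet→φ7] = [13, 17, 19, 14]
r8 m[cld→φ0] = [5, 1, 6, 4]
r8 m[cld→φ2] = [21, 20, 23, 18]
r9 m[φ0→slip] = [1, 5, 4, 3]
r9 m[φ0→cld] = [21, 20, 23, 18]
r9 m[φ1→slip] = [14, 11, 11, 14]
r9 m[φ1→wet] = [12, 8, 10, 10]
r9 m[φ2→sprk] = [20, 18, 21, 21]
r9 m[φ2→cld] = [5, 1, 6, 4]
r9 m[φ3→slip] = [5, 9, 5, 4]
r9 m[φ4→sprk] = [5, 5, 5, 0]
r9 m[φ5→slip] = [2, 0, 9, 0]
r9 m[φ6→wet] = [1, 9, 9, 4]
r9 m[φ7→wet] = [8, 7, 5, 9]
r9 m[slip→φ0] = [21, 20, 25, 18]
r9 m[slip→φ1] = [8, 14, 18, 7]
r9 m[slip→φ3] = [17, 16, 24, 17]
r9 m[slip→φ5] = [20, 25, 20, 21]
r9 m[sprk→φ2] = [5, 5, 5, 0]
r9 m[sprk→φ4] = [20, 18, 21, 21]
r9 m[wet→φ1] = [9, 16, 14, 13]
r9 m[wet→φ6] = [20, 15, 15, 19]
r9 m[wet→φ7] = [13, 17, 19, 14]
r9 m[cld→φ0] = [5, 1, 6, 4]
r9 m[cld→φ2] = [21, 20, 23, 18]
fixed point reached at round 9
b[slip] = ⊗ incoming = [22, 25, 29, 21]

b[slip] = [22, 25, 29, 21]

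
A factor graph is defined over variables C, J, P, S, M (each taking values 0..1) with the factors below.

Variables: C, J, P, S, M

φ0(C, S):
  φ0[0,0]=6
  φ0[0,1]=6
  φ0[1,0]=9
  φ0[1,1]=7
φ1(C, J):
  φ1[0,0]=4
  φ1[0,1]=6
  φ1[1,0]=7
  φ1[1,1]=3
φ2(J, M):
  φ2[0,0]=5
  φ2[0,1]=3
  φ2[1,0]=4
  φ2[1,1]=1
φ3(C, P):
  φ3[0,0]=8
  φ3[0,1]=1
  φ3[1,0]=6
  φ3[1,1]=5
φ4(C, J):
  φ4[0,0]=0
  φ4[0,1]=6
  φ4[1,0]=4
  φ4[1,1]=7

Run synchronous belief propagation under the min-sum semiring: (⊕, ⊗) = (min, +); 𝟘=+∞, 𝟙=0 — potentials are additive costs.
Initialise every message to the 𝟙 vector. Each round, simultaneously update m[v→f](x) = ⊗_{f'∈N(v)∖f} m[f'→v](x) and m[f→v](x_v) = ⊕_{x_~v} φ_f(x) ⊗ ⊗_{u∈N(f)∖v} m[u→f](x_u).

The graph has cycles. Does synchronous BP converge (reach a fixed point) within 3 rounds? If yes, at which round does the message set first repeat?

init: all messages = 𝟙 over 2 values
r1 m[φ0→C] = [6, 7]
r1 m[φ0→S] = [6, 6]
r1 m[φ1→C] = [4, 3]
r1 m[φ1→J] = [4, 3]
r1 m[φ2→J] = [3, 1]
r1 m[φ2→M] = [4, 1]
r1 m[φ3→C] = [1, 5]
r1 m[φ3→P] = [6, 1]
r1 m[φ4→C] = [0, 4]
r1 m[φ4→J] = [0, 6]
r1 m[C→φ0] = [0, 0]
r1 m[C→φ1] = [0, 0]
r1 m[C→φ3] = [0, 0]
r1 m[C→φ4] = [0, 0]
r1 m[J→φ1] = [0, 0]
r1 m[J→φ2] = [0, 0]
r1 m[J→φ4] = [0, 0]
r1 m[P→φ3] = [0, 0]
r1 m[S→φ0] = [0, 0]
r1 m[M→φ2] = [0, 0]
r2 m[φ0→C] = [6, 7]
r2 m[φ0→S] = [6, 6]
r2 m[φ1→C] = [4, 3]
r2 m[φ1→J] = [4, 3]
r2 m[φ2→J] = [3, 1]
r2 m[φ2→M] = [4, 1]
r2 m[φ3→C] = [1, 5]
r2 m[φ3→P] = [6, 1]
r2 m[φ4→C] = [0, 4]
r2 m[φ4→J] = [0, 6]
r2 m[C→φ0] = [5, 12]
r2 m[C→φ1] = [7, 16]
r2 m[C→φ3] = [10, 14]
r2 m[C→φ4] = [11, 15]
r2 m[J→φ1] = [3, 7]
r2 m[J→φ2] = [4, 9]
r2 m[J→φ4] = [7, 4]
r2 m[P→φ3] = [0, 0]
r2 m[S→φ0] = [0, 0]
r2 m[M→φ2] = [0, 0]
r3 m[φ0→C] = [6, 7]
r3 m[φ0→S] = [11, 11]
r3 m[φ1→C] = [7, 10]
r3 m[φ1→J] = [11, 13]
r3 m[φ2→J] = [3, 1]
r3 m[φ2→M] = [9, 7]
r3 m[φ3→C] = [1, 5]
r3 m[φ3→P] = [18, 11]
r3 m[φ4→C] = [7, 11]
r3 m[φ4→J] = [11, 17]
r3 m[C→φ0] = [5, 12]
r3 m[C→φ1] = [7, 16]
r3 m[C→φ3] = [10, 14]
r3 m[C→φ4] = [11, 15]
r3 m[J→φ1] = [3, 7]
r3 m[J→φ2] = [4, 9]
r3 m[J→φ4] = [7, 4]
r3 m[P→φ3] = [0, 0]
r3 m[S→φ0] = [0, 0]
r3 m[M→φ2] = [0, 0]
no fixed point within 3 rounds

NOT CONVERGED within 3 rounds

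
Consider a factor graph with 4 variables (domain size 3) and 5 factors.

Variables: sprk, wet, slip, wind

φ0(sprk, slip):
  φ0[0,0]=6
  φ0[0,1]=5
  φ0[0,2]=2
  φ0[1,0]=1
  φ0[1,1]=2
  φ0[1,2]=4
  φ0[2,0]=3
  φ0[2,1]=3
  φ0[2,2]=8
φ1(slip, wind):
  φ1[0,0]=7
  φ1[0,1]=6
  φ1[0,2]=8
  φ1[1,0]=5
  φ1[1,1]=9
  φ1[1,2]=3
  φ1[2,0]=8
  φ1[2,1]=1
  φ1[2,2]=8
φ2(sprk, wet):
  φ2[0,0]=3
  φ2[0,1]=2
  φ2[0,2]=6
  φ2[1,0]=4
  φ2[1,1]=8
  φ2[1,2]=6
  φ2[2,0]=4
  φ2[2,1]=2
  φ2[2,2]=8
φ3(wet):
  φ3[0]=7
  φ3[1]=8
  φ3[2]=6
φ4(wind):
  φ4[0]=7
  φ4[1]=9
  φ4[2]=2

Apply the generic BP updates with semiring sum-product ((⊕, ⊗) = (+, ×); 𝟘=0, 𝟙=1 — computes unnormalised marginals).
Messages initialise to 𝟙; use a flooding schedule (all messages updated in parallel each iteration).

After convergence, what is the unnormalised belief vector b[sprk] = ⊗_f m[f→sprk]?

b[sprk] = [108478, 87936, 126132]

init: all messages = 𝟙 over 3 values
r1 m[φ0→sprk] = [13, 7, 14]
r1 m[φ0→slip] = [10, 10, 14]
r1 m[φ1→slip] = [21, 17, 17]
r1 m[φ1→wind] = [20, 16, 19]
r1 m[φ2→sprk] = [11, 18, 14]
r1 m[φ2→wet] = [11, 12, 20]
r1 m[φ3→wet] = [7, 8, 6]
r1 m[φ4→wind] = [7, 9, 2]
r1 m[sprk→φ0] = [1, 1, 1]
r1 m[sprk→φ2] = [1, 1, 1]
r1 m[wet→φ2] = [1, 1, 1]
r1 m[wet→φ3] = [1, 1, 1]
r1 m[slip→φ0] = [1, 1, 1]
r1 m[slip→φ1] = [1, 1, 1]
r1 m[wind→φ1] = [1, 1, 1]
r1 m[wind→φ4] = [1, 1, 1]
r2 m[φ0→sprk] = [13, 7, 14]
r2 m[φ0→slip] = [10, 10, 14]
r2 m[φ1→slip] = [21, 17, 17]
r2 m[φ1→wind] = [20, 16, 19]
r2 m[φ2→sprk] = [11, 18, 14]
r2 m[φ2→wet] = [11, 12, 20]
r2 m[φ3→wet] = [7, 8, 6]
r2 m[φ4→wind] = [7, 9, 2]
r2 m[sprk→φ0] = [11, 18, 14]
r2 m[sprk→φ2] = [13, 7, 14]
r2 m[wet→φ2] = [7, 8, 6]
r2 m[wet→φ3] = [11, 12, 20]
r2 m[slip→φ0] = [21, 17, 17]
r2 m[slip→φ1] = [10, 10, 14]
r2 m[wind→φ1] = [7, 9, 2]
r2 m[wind→φ4] = [20, 16, 19]
r3 m[φ0→sprk] = [245, 123, 250]
r3 m[φ0→slip] = [126, 133, 206]
r3 m[φ1→slip] = [119, 122, 81]
r3 m[φ1→wind] = [232, 164, 222]
r3 m[φ2→sprk] = [73, 128, 92]
r3 m[φ2→wet] = [123, 110, 232]
r3 m[φ3→wet] = [7, 8, 6]
r3 m[φ4→wind] = [7, 9, 2]
r3 m[sprk→φ0] = [11, 18, 14]
r3 m[sprk→φ2] = [13, 7, 14]
r3 m[wet→φ2] = [7, 8, 6]
r3 m[wet→φ3] = [11, 12, 20]
r3 m[slip→φ0] = [21, 17, 17]
r3 m[slip→φ1] = [10, 10, 14]
r3 m[wind→φ1] = [7, 9, 2]
r3 m[wind→φ4] = [20, 16, 19]
r4 m[φ0→sprk] = [245, 123, 250]
r4 m[φ0→slip] = [126, 133, 206]
r4 m[φ1→slip] = [119, 122, 81]
r4 m[φ1→wind] = [232, 164, 222]
r4 m[φ2→sprk] = [73, 128, 92]
r4 m[φ2→wet] = [123, 110, 232]
r4 m[φ3→wet] = [7, 8, 6]
r4 m[φ4→wind] = [7, 9, 2]
r4 m[sprk→φ0] = [73, 128, 92]
r4 m[sprk→φ2] = [245, 123, 250]
r4 m[wet→φ2] = [7, 8, 6]
r4 m[wet→φ3] = [123, 110, 232]
r4 m[slip→φ0] = [119, 122, 81]
r4 m[slip→φ1] = [126, 133, 206]
r4 m[wind→φ1] = [7, 9, 2]
r4 m[wind→φ4] = [232, 164, 222]
r5 m[φ0→sprk] = [1486, 687, 1371]
r5 m[φ0→slip] = [842, 897, 1394]
r5 m[φ1→slip] = [119, 122, 81]
r5 m[φ1→wind] = [3195, 2159, 3055]
r5 m[φ2→sprk] = [73, 128, 92]
r5 m[φ2→wet] = [2227, 1974, 4208]
r5 m[φ3→wet] = [7, 8, 6]
r5 m[φ4→wind] = [7, 9, 2]
r5 m[sprk→φ0] = [73, 128, 92]
r5 m[sprk→φ2] = [245, 123, 250]
r5 m[wet→φ2] = [7, 8, 6]
r5 m[wet→φ3] = [123, 110, 232]
r5 m[slip→φ0] = [119, 122, 81]
r5 m[slip→φ1] = [126, 133, 206]
r5 m[wind→φ1] = [7, 9, 2]
r5 m[wind→φ4] = [232, 164, 222]
r6 m[φ0→sprk] = [1486, 687, 1371]
r6 m[φ0→slip] = [842, 897, 1394]
r6 m[φ1→slip] = [119, 122, 81]
r6 m[φ1→wind] = [3195, 2159, 3055]
r6 m[φ2→sprk] = [73, 128, 92]
r6 m[φ2→wet] = [2227, 1974, 4208]
r6 m[φ3→wet] = [7, 8, 6]
r6 m[φ4→wind] = [7, 9, 2]
r6 m[sprk→φ0] = [73, 128, 92]
r6 m[sprk→φ2] = [1486, 687, 1371]
r6 m[wet→φ2] = [7, 8, 6]
r6 m[wet→φ3] = [2227, 1974, 4208]
r6 m[slip→φ0] = [119, 122, 81]
r6 m[slip→φ1] = [842, 897, 1394]
r6 m[wind→φ1] = [7, 9, 2]
r6 m[wind→φ4] = [3195, 2159, 3055]
r7 m[φ0→sprk] = [1486, 687, 1371]
r7 m[φ0→slip] = [842, 897, 1394]
r7 m[φ1→slip] = [119, 122, 81]
r7 m[φ1→wind] = [21531, 14519, 20579]
r7 m[φ2→sprk] = [73, 128, 92]
r7 m[φ2→wet] = [12690, 11210, 24006]
r7 m[φ3→wet] = [7, 8, 6]
r7 m[φ4→wind] = [7, 9, 2]
r7 m[sprk→φ0] = [73, 128, 92]
r7 m[sprk→φ2] = [1486, 687, 1371]
r7 m[wet→φ2] = [7, 8, 6]
r7 m[wet→φ3] = [2227, 1974, 4208]
r7 m[slip→φ0] = [119, 122, 81]
r7 m[slip→φ1] = [842, 897, 1394]
r7 m[wind→φ1] = [7, 9, 2]
r7 m[wind→φ4] = [3195, 2159, 3055]
r8 m[φ0→sprk] = [1486, 687, 1371]
r8 m[φ0→slip] = [842, 897, 1394]
r8 m[φ1→slip] = [119, 122, 81]
r8 m[φ1→wind] = [21531, 14519, 20579]
r8 m[φ2→sprk] = [73, 128, 92]
r8 m[φ2→wet] = [12690, 11210, 24006]
r8 m[φ3→wet] = [7, 8, 6]
r8 m[φ4→wind] = [7, 9, 2]
r8 m[sprk→φ0] = [73, 128, 92]
r8 m[sprk→φ2] = [1486, 687, 1371]
r8 m[wet→φ2] = [7, 8, 6]
r8 m[wet→φ3] = [12690, 11210, 24006]
r8 m[slip→φ0] = [119, 122, 81]
r8 m[slip→φ1] = [842, 897, 1394]
r8 m[wind→φ1] = [7, 9, 2]
r8 m[wind→φ4] = [21531, 14519, 20579]
r9 m[φ0→sprk] = [1486, 687, 1371]
r9 m[φ0→slip] = [842, 897, 1394]
r9 m[φ1→slip] = [119, 122, 81]
r9 m[φ1→wind] = [21531, 14519, 20579]
r9 m[φ2→sprk] = [73, 128, 92]
r9 m[φ2→wet] = [12690, 11210, 24006]
r9 m[φ3→wet] = [7, 8, 6]
r9 m[φ4→wind] = [7, 9, 2]
r9 m[sprk→φ0] = [73, 128, 92]
r9 m[sprk→φ2] = [1486, 687, 1371]
r9 m[wet→φ2] = [7, 8, 6]
r9 m[wet→φ3] = [12690, 11210, 24006]
r9 m[slip→φ0] = [119, 122, 81]
r9 m[slip→φ1] = [842, 897, 1394]
r9 m[wind→φ1] = [7, 9, 2]
r9 m[wind→φ4] = [21531, 14519, 20579]
fixed point reached at round 9
b[sprk] = ⊗ incoming = [108478, 87936, 126132]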